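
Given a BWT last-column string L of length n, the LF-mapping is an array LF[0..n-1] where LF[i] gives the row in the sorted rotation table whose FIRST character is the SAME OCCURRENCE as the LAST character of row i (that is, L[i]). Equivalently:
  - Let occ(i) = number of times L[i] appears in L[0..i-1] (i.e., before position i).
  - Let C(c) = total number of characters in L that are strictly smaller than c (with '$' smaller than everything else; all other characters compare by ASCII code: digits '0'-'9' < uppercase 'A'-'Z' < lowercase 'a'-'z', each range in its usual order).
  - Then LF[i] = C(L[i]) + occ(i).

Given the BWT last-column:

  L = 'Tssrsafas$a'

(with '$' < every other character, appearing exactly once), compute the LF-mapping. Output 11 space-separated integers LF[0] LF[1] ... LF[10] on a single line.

Char counts: '$':1, 'T':1, 'a':3, 'f':1, 'r':1, 's':4
C (first-col start): C('$')=0, C('T')=1, C('a')=2, C('f')=5, C('r')=6, C('s')=7
L[0]='T': occ=0, LF[0]=C('T')+0=1+0=1
L[1]='s': occ=0, LF[1]=C('s')+0=7+0=7
L[2]='s': occ=1, LF[2]=C('s')+1=7+1=8
L[3]='r': occ=0, LF[3]=C('r')+0=6+0=6
L[4]='s': occ=2, LF[4]=C('s')+2=7+2=9
L[5]='a': occ=0, LF[5]=C('a')+0=2+0=2
L[6]='f': occ=0, LF[6]=C('f')+0=5+0=5
L[7]='a': occ=1, LF[7]=C('a')+1=2+1=3
L[8]='s': occ=3, LF[8]=C('s')+3=7+3=10
L[9]='$': occ=0, LF[9]=C('$')+0=0+0=0
L[10]='a': occ=2, LF[10]=C('a')+2=2+2=4

Answer: 1 7 8 6 9 2 5 3 10 0 4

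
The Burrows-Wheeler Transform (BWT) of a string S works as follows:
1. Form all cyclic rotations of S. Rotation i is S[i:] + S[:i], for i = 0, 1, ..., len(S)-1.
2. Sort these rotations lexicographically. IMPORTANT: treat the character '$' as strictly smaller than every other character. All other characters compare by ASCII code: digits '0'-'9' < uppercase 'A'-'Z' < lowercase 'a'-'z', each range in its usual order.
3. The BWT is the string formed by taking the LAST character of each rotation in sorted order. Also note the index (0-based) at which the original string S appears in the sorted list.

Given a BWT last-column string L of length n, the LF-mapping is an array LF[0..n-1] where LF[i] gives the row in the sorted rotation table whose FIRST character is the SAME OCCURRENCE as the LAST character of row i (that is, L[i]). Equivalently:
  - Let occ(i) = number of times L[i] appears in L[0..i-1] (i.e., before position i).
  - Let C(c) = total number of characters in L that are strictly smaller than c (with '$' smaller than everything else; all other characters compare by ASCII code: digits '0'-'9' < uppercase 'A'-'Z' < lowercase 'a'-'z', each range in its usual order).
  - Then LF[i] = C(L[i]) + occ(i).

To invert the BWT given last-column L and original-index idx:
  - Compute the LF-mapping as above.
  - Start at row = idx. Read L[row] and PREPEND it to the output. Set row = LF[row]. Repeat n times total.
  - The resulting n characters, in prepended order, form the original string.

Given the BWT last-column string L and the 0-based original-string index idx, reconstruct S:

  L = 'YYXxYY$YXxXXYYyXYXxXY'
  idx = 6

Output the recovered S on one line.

LF mapping: 8 9 1 17 10 11 0 12 2 18 3 4 13 14 20 5 15 6 19 7 16
Walk LF starting at row 6, prepending L[row]:
  step 1: row=6, L[6]='$', prepend. Next row=LF[6]=0
  step 2: row=0, L[0]='Y', prepend. Next row=LF[0]=8
  step 3: row=8, L[8]='X', prepend. Next row=LF[8]=2
  step 4: row=2, L[2]='X', prepend. Next row=LF[2]=1
  step 5: row=1, L[1]='Y', prepend. Next row=LF[1]=9
  step 6: row=9, L[9]='x', prepend. Next row=LF[9]=18
  step 7: row=18, L[18]='x', prepend. Next row=LF[18]=19
  step 8: row=19, L[19]='X', prepend. Next row=LF[19]=7
  step 9: row=7, L[7]='Y', prepend. Next row=LF[7]=12
  step 10: row=12, L[12]='Y', prepend. Next row=LF[12]=13
  step 11: row=13, L[13]='Y', prepend. Next row=LF[13]=14
  step 12: row=14, L[14]='y', prepend. Next row=LF[14]=20
  step 13: row=20, L[20]='Y', prepend. Next row=LF[20]=16
  step 14: row=16, L[16]='Y', prepend. Next row=LF[16]=15
  step 15: row=15, L[15]='X', prepend. Next row=LF[15]=5
  step 16: row=5, L[5]='Y', prepend. Next row=LF[5]=11
  step 17: row=11, L[11]='X', prepend. Next row=LF[11]=4
  step 18: row=4, L[4]='Y', prepend. Next row=LF[4]=10
  step 19: row=10, L[10]='X', prepend. Next row=LF[10]=3
  step 20: row=3, L[3]='x', prepend. Next row=LF[3]=17
  step 21: row=17, L[17]='X', prepend. Next row=LF[17]=6
Reversed output: XxXYXYXYYyYYYXxxYXXY$

Answer: XxXYXYXYYyYYYXxxYXXY$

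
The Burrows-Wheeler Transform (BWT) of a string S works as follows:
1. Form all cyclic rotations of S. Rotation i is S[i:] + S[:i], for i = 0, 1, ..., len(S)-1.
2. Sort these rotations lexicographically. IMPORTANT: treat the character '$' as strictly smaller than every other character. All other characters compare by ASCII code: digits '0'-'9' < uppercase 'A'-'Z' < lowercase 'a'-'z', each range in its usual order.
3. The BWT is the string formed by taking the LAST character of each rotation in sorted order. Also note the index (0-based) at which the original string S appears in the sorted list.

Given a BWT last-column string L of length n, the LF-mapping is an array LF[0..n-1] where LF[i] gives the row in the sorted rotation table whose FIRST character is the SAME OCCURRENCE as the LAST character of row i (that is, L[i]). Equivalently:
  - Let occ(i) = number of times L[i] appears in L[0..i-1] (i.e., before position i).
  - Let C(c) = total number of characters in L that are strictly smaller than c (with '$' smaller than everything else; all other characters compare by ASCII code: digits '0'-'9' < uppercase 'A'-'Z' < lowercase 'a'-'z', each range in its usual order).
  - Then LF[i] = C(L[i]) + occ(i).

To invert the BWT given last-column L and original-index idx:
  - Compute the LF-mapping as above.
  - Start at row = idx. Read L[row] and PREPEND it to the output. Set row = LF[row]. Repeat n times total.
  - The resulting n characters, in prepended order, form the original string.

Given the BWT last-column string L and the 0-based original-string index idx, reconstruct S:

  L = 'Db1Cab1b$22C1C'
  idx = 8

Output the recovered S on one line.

Answer: CbCb11C1b2a2D$

Derivation:
LF mapping: 9 11 1 6 10 12 2 13 0 4 5 7 3 8
Walk LF starting at row 8, prepending L[row]:
  step 1: row=8, L[8]='$', prepend. Next row=LF[8]=0
  step 2: row=0, L[0]='D', prepend. Next row=LF[0]=9
  step 3: row=9, L[9]='2', prepend. Next row=LF[9]=4
  step 4: row=4, L[4]='a', prepend. Next row=LF[4]=10
  step 5: row=10, L[10]='2', prepend. Next row=LF[10]=5
  step 6: row=5, L[5]='b', prepend. Next row=LF[5]=12
  step 7: row=12, L[12]='1', prepend. Next row=LF[12]=3
  step 8: row=3, L[3]='C', prepend. Next row=LF[3]=6
  step 9: row=6, L[6]='1', prepend. Next row=LF[6]=2
  step 10: row=2, L[2]='1', prepend. Next row=LF[2]=1
  step 11: row=1, L[1]='b', prepend. Next row=LF[1]=11
  step 12: row=11, L[11]='C', prepend. Next row=LF[11]=7
  step 13: row=7, L[7]='b', prepend. Next row=LF[7]=13
  step 14: row=13, L[13]='C', prepend. Next row=LF[13]=8
Reversed output: CbCb11C1b2a2D$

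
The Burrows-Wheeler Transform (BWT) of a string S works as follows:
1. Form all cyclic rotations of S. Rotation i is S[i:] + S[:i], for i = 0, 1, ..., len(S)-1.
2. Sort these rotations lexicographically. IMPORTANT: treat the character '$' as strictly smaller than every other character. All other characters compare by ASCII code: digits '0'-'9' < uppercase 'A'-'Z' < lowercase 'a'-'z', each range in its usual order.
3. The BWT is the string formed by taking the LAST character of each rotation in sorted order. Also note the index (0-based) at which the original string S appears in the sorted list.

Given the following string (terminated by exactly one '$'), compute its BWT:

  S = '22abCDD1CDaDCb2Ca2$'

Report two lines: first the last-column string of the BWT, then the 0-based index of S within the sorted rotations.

Answer: 2Da$b2b12DDaCCCD2Ca
3

Derivation:
All 19 rotations (rotation i = S[i:]+S[:i]):
  rot[0] = 22abCDD1CDaDCb2Ca2$
  rot[1] = 2abCDD1CDaDCb2Ca2$2
  rot[2] = abCDD1CDaDCb2Ca2$22
  rot[3] = bCDD1CDaDCb2Ca2$22a
  rot[4] = CDD1CDaDCb2Ca2$22ab
  rot[5] = DD1CDaDCb2Ca2$22abC
  rot[6] = D1CDaDCb2Ca2$22abCD
  rot[7] = 1CDaDCb2Ca2$22abCDD
  rot[8] = CDaDCb2Ca2$22abCDD1
  rot[9] = DaDCb2Ca2$22abCDD1C
  rot[10] = aDCb2Ca2$22abCDD1CD
  rot[11] = DCb2Ca2$22abCDD1CDa
  rot[12] = Cb2Ca2$22abCDD1CDaD
  rot[13] = b2Ca2$22abCDD1CDaDC
  rot[14] = 2Ca2$22abCDD1CDaDCb
  rot[15] = Ca2$22abCDD1CDaDCb2
  rot[16] = a2$22abCDD1CDaDCb2C
  rot[17] = 2$22abCDD1CDaDCb2Ca
  rot[18] = $22abCDD1CDaDCb2Ca2
Sorted (with $ < everything):
  sorted[0] = $22abCDD1CDaDCb2Ca2  (last char: '2')
  sorted[1] = 1CDaDCb2Ca2$22abCDD  (last char: 'D')
  sorted[2] = 2$22abCDD1CDaDCb2Ca  (last char: 'a')
  sorted[3] = 22abCDD1CDaDCb2Ca2$  (last char: '$')
  sorted[4] = 2Ca2$22abCDD1CDaDCb  (last char: 'b')
  sorted[5] = 2abCDD1CDaDCb2Ca2$2  (last char: '2')
  sorted[6] = CDD1CDaDCb2Ca2$22ab  (last char: 'b')
  sorted[7] = CDaDCb2Ca2$22abCDD1  (last char: '1')
  sorted[8] = Ca2$22abCDD1CDaDCb2  (last char: '2')
  sorted[9] = Cb2Ca2$22abCDD1CDaD  (last char: 'D')
  sorted[10] = D1CDaDCb2Ca2$22abCD  (last char: 'D')
  sorted[11] = DCb2Ca2$22abCDD1CDa  (last char: 'a')
  sorted[12] = DD1CDaDCb2Ca2$22abC  (last char: 'C')
  sorted[13] = DaDCb2Ca2$22abCDD1C  (last char: 'C')
  sorted[14] = a2$22abCDD1CDaDCb2C  (last char: 'C')
  sorted[15] = aDCb2Ca2$22abCDD1CD  (last char: 'D')
  sorted[16] = abCDD1CDaDCb2Ca2$22  (last char: '2')
  sorted[17] = b2Ca2$22abCDD1CDaDC  (last char: 'C')
  sorted[18] = bCDD1CDaDCb2Ca2$22a  (last char: 'a')
Last column: 2Da$b2b12DDaCCCD2Ca
Original string S is at sorted index 3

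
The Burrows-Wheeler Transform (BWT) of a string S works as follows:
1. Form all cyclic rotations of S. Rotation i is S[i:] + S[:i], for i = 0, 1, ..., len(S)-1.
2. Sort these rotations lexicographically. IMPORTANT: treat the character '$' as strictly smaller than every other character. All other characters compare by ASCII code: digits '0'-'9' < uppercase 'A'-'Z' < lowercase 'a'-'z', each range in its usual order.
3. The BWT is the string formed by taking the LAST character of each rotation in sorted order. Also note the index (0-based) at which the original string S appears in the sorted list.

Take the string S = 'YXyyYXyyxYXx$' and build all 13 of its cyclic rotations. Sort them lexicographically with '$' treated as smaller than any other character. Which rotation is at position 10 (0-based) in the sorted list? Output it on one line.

Answer: yxYXx$YXyyYXy

Derivation:
All 13 rotations (rotation i = S[i:]+S[:i]):
  rot[0] = YXyyYXyyxYXx$
  rot[1] = XyyYXyyxYXx$Y
  rot[2] = yyYXyyxYXx$YX
  rot[3] = yYXyyxYXx$YXy
  rot[4] = YXyyxYXx$YXyy
  rot[5] = XyyxYXx$YXyyY
  rot[6] = yyxYXx$YXyyYX
  rot[7] = yxYXx$YXyyYXy
  rot[8] = xYXx$YXyyYXyy
  rot[9] = YXx$YXyyYXyyx
  rot[10] = Xx$YXyyYXyyxY
  rot[11] = x$YXyyYXyyxYX
  rot[12] = $YXyyYXyyxYXx
Sorted (with $ < everything):
  sorted[0] = $YXyyYXyyxYXx
  sorted[1] = Xx$YXyyYXyyxY
  sorted[2] = XyyYXyyxYXx$Y
  sorted[3] = XyyxYXx$YXyyY
  sorted[4] = YXx$YXyyYXyyx
  sorted[5] = YXyyYXyyxYXx$
  sorted[6] = YXyyxYXx$YXyy
  sorted[7] = x$YXyyYXyyxYX
  sorted[8] = xYXx$YXyyYXyy
  sorted[9] = yYXyyxYXx$YXy
  sorted[10] = yxYXx$YXyyYXy
  sorted[11] = yyYXyyxYXx$YX
  sorted[12] = yyxYXx$YXyyYX
sorted[10] = yxYXx$YXyyYXy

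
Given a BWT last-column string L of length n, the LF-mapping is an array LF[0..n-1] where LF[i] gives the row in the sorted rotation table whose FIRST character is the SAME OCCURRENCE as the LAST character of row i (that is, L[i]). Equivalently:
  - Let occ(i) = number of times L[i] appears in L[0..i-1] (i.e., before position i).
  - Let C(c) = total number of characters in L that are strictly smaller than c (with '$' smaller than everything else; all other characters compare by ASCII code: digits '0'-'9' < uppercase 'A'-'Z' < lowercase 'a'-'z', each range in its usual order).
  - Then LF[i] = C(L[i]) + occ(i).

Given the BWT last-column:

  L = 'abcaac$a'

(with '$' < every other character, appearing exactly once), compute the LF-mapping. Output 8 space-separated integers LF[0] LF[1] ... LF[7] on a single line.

Answer: 1 5 6 2 3 7 0 4

Derivation:
Char counts: '$':1, 'a':4, 'b':1, 'c':2
C (first-col start): C('$')=0, C('a')=1, C('b')=5, C('c')=6
L[0]='a': occ=0, LF[0]=C('a')+0=1+0=1
L[1]='b': occ=0, LF[1]=C('b')+0=5+0=5
L[2]='c': occ=0, LF[2]=C('c')+0=6+0=6
L[3]='a': occ=1, LF[3]=C('a')+1=1+1=2
L[4]='a': occ=2, LF[4]=C('a')+2=1+2=3
L[5]='c': occ=1, LF[5]=C('c')+1=6+1=7
L[6]='$': occ=0, LF[6]=C('$')+0=0+0=0
L[7]='a': occ=3, LF[7]=C('a')+3=1+3=4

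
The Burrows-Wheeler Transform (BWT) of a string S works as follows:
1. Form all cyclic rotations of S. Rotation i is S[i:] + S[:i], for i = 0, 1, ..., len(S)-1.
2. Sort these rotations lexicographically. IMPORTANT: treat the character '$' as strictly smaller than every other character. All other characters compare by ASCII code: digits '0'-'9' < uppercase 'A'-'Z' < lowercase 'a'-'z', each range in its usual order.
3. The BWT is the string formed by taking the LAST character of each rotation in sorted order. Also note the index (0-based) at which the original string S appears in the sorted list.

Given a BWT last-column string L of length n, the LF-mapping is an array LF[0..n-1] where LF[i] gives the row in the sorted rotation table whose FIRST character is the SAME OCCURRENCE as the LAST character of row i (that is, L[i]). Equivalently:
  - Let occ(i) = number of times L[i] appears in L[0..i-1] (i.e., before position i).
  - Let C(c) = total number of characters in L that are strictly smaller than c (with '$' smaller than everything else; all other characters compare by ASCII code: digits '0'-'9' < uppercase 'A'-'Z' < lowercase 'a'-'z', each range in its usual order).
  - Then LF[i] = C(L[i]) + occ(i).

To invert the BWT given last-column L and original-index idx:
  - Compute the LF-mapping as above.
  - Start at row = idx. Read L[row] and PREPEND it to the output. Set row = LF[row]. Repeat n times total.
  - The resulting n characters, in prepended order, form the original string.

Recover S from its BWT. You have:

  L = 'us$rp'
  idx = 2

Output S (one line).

LF mapping: 4 3 0 2 1
Walk LF starting at row 2, prepending L[row]:
  step 1: row=2, L[2]='$', prepend. Next row=LF[2]=0
  step 2: row=0, L[0]='u', prepend. Next row=LF[0]=4
  step 3: row=4, L[4]='p', prepend. Next row=LF[4]=1
  step 4: row=1, L[1]='s', prepend. Next row=LF[1]=3
  step 5: row=3, L[3]='r', prepend. Next row=LF[3]=2
Reversed output: rspu$

Answer: rspu$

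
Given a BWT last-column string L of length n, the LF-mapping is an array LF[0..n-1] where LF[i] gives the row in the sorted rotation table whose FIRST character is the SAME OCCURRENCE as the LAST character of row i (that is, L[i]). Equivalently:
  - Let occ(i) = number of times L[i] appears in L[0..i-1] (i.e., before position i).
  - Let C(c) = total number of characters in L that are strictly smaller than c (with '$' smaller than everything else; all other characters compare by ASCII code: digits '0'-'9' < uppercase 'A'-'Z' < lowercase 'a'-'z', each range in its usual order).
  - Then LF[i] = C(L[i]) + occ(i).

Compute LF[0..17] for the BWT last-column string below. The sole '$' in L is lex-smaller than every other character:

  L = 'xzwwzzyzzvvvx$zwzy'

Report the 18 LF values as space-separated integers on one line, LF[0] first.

Char counts: '$':1, 'v':3, 'w':3, 'x':2, 'y':2, 'z':7
C (first-col start): C('$')=0, C('v')=1, C('w')=4, C('x')=7, C('y')=9, C('z')=11
L[0]='x': occ=0, LF[0]=C('x')+0=7+0=7
L[1]='z': occ=0, LF[1]=C('z')+0=11+0=11
L[2]='w': occ=0, LF[2]=C('w')+0=4+0=4
L[3]='w': occ=1, LF[3]=C('w')+1=4+1=5
L[4]='z': occ=1, LF[4]=C('z')+1=11+1=12
L[5]='z': occ=2, LF[5]=C('z')+2=11+2=13
L[6]='y': occ=0, LF[6]=C('y')+0=9+0=9
L[7]='z': occ=3, LF[7]=C('z')+3=11+3=14
L[8]='z': occ=4, LF[8]=C('z')+4=11+4=15
L[9]='v': occ=0, LF[9]=C('v')+0=1+0=1
L[10]='v': occ=1, LF[10]=C('v')+1=1+1=2
L[11]='v': occ=2, LF[11]=C('v')+2=1+2=3
L[12]='x': occ=1, LF[12]=C('x')+1=7+1=8
L[13]='$': occ=0, LF[13]=C('$')+0=0+0=0
L[14]='z': occ=5, LF[14]=C('z')+5=11+5=16
L[15]='w': occ=2, LF[15]=C('w')+2=4+2=6
L[16]='z': occ=6, LF[16]=C('z')+6=11+6=17
L[17]='y': occ=1, LF[17]=C('y')+1=9+1=10

Answer: 7 11 4 5 12 13 9 14 15 1 2 3 8 0 16 6 17 10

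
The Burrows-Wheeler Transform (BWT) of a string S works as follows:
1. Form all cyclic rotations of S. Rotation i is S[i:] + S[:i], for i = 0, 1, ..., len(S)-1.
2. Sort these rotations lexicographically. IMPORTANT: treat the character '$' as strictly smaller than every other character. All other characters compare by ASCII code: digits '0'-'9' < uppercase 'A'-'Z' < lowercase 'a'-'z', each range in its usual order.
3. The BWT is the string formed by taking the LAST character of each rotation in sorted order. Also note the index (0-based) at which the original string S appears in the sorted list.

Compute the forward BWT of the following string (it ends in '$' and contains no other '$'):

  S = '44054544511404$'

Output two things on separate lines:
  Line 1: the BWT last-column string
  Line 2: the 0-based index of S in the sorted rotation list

Answer: 44451014$545440
8

Derivation:
All 15 rotations (rotation i = S[i:]+S[:i]):
  rot[0] = 44054544511404$
  rot[1] = 4054544511404$4
  rot[2] = 054544511404$44
  rot[3] = 54544511404$440
  rot[4] = 4544511404$4405
  rot[5] = 544511404$44054
  rot[6] = 44511404$440545
  rot[7] = 4511404$4405454
  rot[8] = 511404$44054544
  rot[9] = 11404$440545445
  rot[10] = 1404$4405454451
  rot[11] = 404$44054544511
  rot[12] = 04$440545445114
  rot[13] = 4$4405454451140
  rot[14] = $44054544511404
Sorted (with $ < everything):
  sorted[0] = $44054544511404  (last char: '4')
  sorted[1] = 04$440545445114  (last char: '4')
  sorted[2] = 054544511404$44  (last char: '4')
  sorted[3] = 11404$440545445  (last char: '5')
  sorted[4] = 1404$4405454451  (last char: '1')
  sorted[5] = 4$4405454451140  (last char: '0')
  sorted[6] = 404$44054544511  (last char: '1')
  sorted[7] = 4054544511404$4  (last char: '4')
  sorted[8] = 44054544511404$  (last char: '$')
  sorted[9] = 44511404$440545  (last char: '5')
  sorted[10] = 4511404$4405454  (last char: '4')
  sorted[11] = 4544511404$4405  (last char: '5')
  sorted[12] = 511404$44054544  (last char: '4')
  sorted[13] = 544511404$44054  (last char: '4')
  sorted[14] = 54544511404$440  (last char: '0')
Last column: 44451014$545440
Original string S is at sorted index 8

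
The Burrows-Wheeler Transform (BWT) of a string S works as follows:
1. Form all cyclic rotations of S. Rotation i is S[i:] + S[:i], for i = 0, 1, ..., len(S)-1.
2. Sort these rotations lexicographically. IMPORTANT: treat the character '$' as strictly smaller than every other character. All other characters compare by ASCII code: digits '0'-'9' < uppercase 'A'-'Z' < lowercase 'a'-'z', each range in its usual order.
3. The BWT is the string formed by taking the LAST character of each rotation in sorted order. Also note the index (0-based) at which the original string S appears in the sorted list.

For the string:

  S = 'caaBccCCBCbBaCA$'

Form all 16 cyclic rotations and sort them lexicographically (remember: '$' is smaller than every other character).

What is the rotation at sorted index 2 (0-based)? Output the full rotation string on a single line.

All 16 rotations (rotation i = S[i:]+S[:i]):
  rot[0] = caaBccCCBCbBaCA$
  rot[1] = aaBccCCBCbBaCA$c
  rot[2] = aBccCCBCbBaCA$ca
  rot[3] = BccCCBCbBaCA$caa
  rot[4] = ccCCBCbBaCA$caaB
  rot[5] = cCCBCbBaCA$caaBc
  rot[6] = CCBCbBaCA$caaBcc
  rot[7] = CBCbBaCA$caaBccC
  rot[8] = BCbBaCA$caaBccCC
  rot[9] = CbBaCA$caaBccCCB
  rot[10] = bBaCA$caaBccCCBC
  rot[11] = BaCA$caaBccCCBCb
  rot[12] = aCA$caaBccCCBCbB
  rot[13] = CA$caaBccCCBCbBa
  rot[14] = A$caaBccCCBCbBaC
  rot[15] = $caaBccCCBCbBaCA
Sorted (with $ < everything):
  sorted[0] = $caaBccCCBCbBaCA
  sorted[1] = A$caaBccCCBCbBaC
  sorted[2] = BCbBaCA$caaBccCC
  sorted[3] = BaCA$caaBccCCBCb
  sorted[4] = BccCCBCbBaCA$caa
  sorted[5] = CA$caaBccCCBCbBa
  sorted[6] = CBCbBaCA$caaBccC
  sorted[7] = CCBCbBaCA$caaBcc
  sorted[8] = CbBaCA$caaBccCCB
  sorted[9] = aBccCCBCbBaCA$ca
  sorted[10] = aCA$caaBccCCBCbB
  sorted[11] = aaBccCCBCbBaCA$c
  sorted[12] = bBaCA$caaBccCCBC
  sorted[13] = cCCBCbBaCA$caaBc
  sorted[14] = caaBccCCBCbBaCA$
  sorted[15] = ccCCBCbBaCA$caaB
sorted[2] = BCbBaCA$caaBccCC

Answer: BCbBaCA$caaBccCC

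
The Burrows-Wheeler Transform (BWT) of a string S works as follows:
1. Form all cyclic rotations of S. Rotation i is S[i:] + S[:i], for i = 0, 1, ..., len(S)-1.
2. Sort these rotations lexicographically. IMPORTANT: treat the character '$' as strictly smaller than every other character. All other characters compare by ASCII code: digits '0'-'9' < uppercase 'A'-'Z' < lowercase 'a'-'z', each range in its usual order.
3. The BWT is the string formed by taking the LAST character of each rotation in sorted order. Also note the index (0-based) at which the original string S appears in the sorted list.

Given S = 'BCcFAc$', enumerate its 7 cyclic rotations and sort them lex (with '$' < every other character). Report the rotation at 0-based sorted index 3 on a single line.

All 7 rotations (rotation i = S[i:]+S[:i]):
  rot[0] = BCcFAc$
  rot[1] = CcFAc$B
  rot[2] = cFAc$BC
  rot[3] = FAc$BCc
  rot[4] = Ac$BCcF
  rot[5] = c$BCcFA
  rot[6] = $BCcFAc
Sorted (with $ < everything):
  sorted[0] = $BCcFAc
  sorted[1] = Ac$BCcF
  sorted[2] = BCcFAc$
  sorted[3] = CcFAc$B
  sorted[4] = FAc$BCc
  sorted[5] = c$BCcFA
  sorted[6] = cFAc$BC
sorted[3] = CcFAc$B

Answer: CcFAc$B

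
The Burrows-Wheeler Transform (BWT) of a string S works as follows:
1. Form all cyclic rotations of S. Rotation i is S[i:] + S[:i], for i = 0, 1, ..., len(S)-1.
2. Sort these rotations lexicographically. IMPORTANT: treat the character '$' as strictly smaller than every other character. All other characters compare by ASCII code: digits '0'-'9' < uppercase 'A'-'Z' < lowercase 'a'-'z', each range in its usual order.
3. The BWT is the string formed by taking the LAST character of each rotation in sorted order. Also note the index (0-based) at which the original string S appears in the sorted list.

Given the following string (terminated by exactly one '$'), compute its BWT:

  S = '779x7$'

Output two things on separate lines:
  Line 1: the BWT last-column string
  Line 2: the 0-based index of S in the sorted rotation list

All 6 rotations (rotation i = S[i:]+S[:i]):
  rot[0] = 779x7$
  rot[1] = 79x7$7
  rot[2] = 9x7$77
  rot[3] = x7$779
  rot[4] = 7$779x
  rot[5] = $779x7
Sorted (with $ < everything):
  sorted[0] = $779x7  (last char: '7')
  sorted[1] = 7$779x  (last char: 'x')
  sorted[2] = 779x7$  (last char: '$')
  sorted[3] = 79x7$7  (last char: '7')
  sorted[4] = 9x7$77  (last char: '7')
  sorted[5] = x7$779  (last char: '9')
Last column: 7x$779
Original string S is at sorted index 2

Answer: 7x$779
2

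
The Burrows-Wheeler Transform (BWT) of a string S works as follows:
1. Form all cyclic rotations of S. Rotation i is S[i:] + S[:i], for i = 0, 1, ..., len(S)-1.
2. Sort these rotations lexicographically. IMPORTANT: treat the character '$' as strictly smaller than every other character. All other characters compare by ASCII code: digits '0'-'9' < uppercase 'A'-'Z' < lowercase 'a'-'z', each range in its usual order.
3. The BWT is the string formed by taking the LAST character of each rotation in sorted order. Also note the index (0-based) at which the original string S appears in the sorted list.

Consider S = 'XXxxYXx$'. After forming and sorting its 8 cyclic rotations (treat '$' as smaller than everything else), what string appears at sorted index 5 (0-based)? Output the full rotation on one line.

Answer: x$XXxxYX

Derivation:
All 8 rotations (rotation i = S[i:]+S[:i]):
  rot[0] = XXxxYXx$
  rot[1] = XxxYXx$X
  rot[2] = xxYXx$XX
  rot[3] = xYXx$XXx
  rot[4] = YXx$XXxx
  rot[5] = Xx$XXxxY
  rot[6] = x$XXxxYX
  rot[7] = $XXxxYXx
Sorted (with $ < everything):
  sorted[0] = $XXxxYXx
  sorted[1] = XXxxYXx$
  sorted[2] = Xx$XXxxY
  sorted[3] = XxxYXx$X
  sorted[4] = YXx$XXxx
  sorted[5] = x$XXxxYX
  sorted[6] = xYXx$XXx
  sorted[7] = xxYXx$XX
sorted[5] = x$XXxxYX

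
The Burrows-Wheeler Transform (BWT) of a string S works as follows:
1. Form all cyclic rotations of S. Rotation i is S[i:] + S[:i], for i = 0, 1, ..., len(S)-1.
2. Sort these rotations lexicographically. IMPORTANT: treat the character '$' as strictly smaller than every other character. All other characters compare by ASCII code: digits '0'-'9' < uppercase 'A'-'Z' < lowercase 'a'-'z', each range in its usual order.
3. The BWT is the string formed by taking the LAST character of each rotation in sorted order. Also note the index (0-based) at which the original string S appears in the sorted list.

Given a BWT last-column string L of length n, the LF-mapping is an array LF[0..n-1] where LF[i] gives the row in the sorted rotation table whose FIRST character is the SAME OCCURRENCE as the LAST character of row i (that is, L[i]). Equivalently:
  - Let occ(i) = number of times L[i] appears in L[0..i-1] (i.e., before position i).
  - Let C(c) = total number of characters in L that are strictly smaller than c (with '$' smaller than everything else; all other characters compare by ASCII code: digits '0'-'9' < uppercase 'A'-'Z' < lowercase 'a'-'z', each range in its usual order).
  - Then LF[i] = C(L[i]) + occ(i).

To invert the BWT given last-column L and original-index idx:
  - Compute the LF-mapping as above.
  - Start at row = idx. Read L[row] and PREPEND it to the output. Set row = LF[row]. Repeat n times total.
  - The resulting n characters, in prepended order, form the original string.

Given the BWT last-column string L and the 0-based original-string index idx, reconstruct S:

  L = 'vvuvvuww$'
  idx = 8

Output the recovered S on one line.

LF mapping: 3 4 1 5 6 2 7 8 0
Walk LF starting at row 8, prepending L[row]:
  step 1: row=8, L[8]='$', prepend. Next row=LF[8]=0
  step 2: row=0, L[0]='v', prepend. Next row=LF[0]=3
  step 3: row=3, L[3]='v', prepend. Next row=LF[3]=5
  step 4: row=5, L[5]='u', prepend. Next row=LF[5]=2
  step 5: row=2, L[2]='u', prepend. Next row=LF[2]=1
  step 6: row=1, L[1]='v', prepend. Next row=LF[1]=4
  step 7: row=4, L[4]='v', prepend. Next row=LF[4]=6
  step 8: row=6, L[6]='w', prepend. Next row=LF[6]=7
  step 9: row=7, L[7]='w', prepend. Next row=LF[7]=8
Reversed output: wwvvuuvv$

Answer: wwvvuuvv$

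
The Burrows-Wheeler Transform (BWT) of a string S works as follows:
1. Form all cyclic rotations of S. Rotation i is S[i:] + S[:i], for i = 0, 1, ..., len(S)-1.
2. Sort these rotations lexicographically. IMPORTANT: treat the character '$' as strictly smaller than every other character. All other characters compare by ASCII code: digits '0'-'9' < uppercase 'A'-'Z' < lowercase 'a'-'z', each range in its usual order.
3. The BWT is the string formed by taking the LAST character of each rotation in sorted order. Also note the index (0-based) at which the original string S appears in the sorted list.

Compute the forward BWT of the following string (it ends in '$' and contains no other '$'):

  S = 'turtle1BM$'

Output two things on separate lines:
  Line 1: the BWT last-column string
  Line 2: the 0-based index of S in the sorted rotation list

All 10 rotations (rotation i = S[i:]+S[:i]):
  rot[0] = turtle1BM$
  rot[1] = urtle1BM$t
  rot[2] = rtle1BM$tu
  rot[3] = tle1BM$tur
  rot[4] = le1BM$turt
  rot[5] = e1BM$turtl
  rot[6] = 1BM$turtle
  rot[7] = BM$turtle1
  rot[8] = M$turtle1B
  rot[9] = $turtle1BM
Sorted (with $ < everything):
  sorted[0] = $turtle1BM  (last char: 'M')
  sorted[1] = 1BM$turtle  (last char: 'e')
  sorted[2] = BM$turtle1  (last char: '1')
  sorted[3] = M$turtle1B  (last char: 'B')
  sorted[4] = e1BM$turtl  (last char: 'l')
  sorted[5] = le1BM$turt  (last char: 't')
  sorted[6] = rtle1BM$tu  (last char: 'u')
  sorted[7] = tle1BM$tur  (last char: 'r')
  sorted[8] = turtle1BM$  (last char: '$')
  sorted[9] = urtle1BM$t  (last char: 't')
Last column: Me1Bltur$t
Original string S is at sorted index 8

Answer: Me1Bltur$t
8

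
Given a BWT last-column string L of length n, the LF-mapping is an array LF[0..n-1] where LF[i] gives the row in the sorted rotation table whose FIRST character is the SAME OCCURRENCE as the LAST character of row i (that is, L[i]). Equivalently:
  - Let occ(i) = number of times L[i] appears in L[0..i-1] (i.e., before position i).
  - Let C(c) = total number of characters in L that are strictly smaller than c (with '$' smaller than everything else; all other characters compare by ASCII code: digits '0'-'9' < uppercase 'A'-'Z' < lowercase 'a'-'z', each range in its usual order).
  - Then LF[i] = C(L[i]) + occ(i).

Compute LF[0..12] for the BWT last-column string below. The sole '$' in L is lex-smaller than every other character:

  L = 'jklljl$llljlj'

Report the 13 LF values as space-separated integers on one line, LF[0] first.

Answer: 1 5 6 7 2 8 0 9 10 11 3 12 4

Derivation:
Char counts: '$':1, 'j':4, 'k':1, 'l':7
C (first-col start): C('$')=0, C('j')=1, C('k')=5, C('l')=6
L[0]='j': occ=0, LF[0]=C('j')+0=1+0=1
L[1]='k': occ=0, LF[1]=C('k')+0=5+0=5
L[2]='l': occ=0, LF[2]=C('l')+0=6+0=6
L[3]='l': occ=1, LF[3]=C('l')+1=6+1=7
L[4]='j': occ=1, LF[4]=C('j')+1=1+1=2
L[5]='l': occ=2, LF[5]=C('l')+2=6+2=8
L[6]='$': occ=0, LF[6]=C('$')+0=0+0=0
L[7]='l': occ=3, LF[7]=C('l')+3=6+3=9
L[8]='l': occ=4, LF[8]=C('l')+4=6+4=10
L[9]='l': occ=5, LF[9]=C('l')+5=6+5=11
L[10]='j': occ=2, LF[10]=C('j')+2=1+2=3
L[11]='l': occ=6, LF[11]=C('l')+6=6+6=12
L[12]='j': occ=3, LF[12]=C('j')+3=1+3=4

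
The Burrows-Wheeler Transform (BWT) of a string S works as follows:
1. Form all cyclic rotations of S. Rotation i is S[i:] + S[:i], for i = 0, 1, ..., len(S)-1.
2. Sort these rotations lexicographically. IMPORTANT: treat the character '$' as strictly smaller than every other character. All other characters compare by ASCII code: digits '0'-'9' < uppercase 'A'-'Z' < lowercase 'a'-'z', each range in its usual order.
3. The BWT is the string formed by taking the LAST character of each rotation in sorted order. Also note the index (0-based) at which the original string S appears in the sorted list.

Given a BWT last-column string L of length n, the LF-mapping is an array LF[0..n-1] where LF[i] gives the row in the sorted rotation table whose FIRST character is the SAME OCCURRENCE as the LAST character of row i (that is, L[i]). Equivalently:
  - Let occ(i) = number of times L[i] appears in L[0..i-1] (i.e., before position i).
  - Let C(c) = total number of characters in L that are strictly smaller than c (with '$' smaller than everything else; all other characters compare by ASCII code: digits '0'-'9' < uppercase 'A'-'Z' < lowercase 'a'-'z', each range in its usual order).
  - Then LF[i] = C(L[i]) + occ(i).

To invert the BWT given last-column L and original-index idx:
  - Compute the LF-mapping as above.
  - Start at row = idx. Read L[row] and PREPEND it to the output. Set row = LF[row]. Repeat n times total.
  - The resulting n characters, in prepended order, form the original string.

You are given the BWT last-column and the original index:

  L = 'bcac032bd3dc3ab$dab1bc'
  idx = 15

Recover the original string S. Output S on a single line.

Answer: c033acba1dabcdc23bbdb$

Derivation:
LF mapping: 10 15 7 16 1 4 3 11 19 5 20 17 6 8 12 0 21 9 13 2 14 18
Walk LF starting at row 15, prepending L[row]:
  step 1: row=15, L[15]='$', prepend. Next row=LF[15]=0
  step 2: row=0, L[0]='b', prepend. Next row=LF[0]=10
  step 3: row=10, L[10]='d', prepend. Next row=LF[10]=20
  step 4: row=20, L[20]='b', prepend. Next row=LF[20]=14
  step 5: row=14, L[14]='b', prepend. Next row=LF[14]=12
  step 6: row=12, L[12]='3', prepend. Next row=LF[12]=6
  step 7: row=6, L[6]='2', prepend. Next row=LF[6]=3
  step 8: row=3, L[3]='c', prepend. Next row=LF[3]=16
  step 9: row=16, L[16]='d', prepend. Next row=LF[16]=21
  step 10: row=21, L[21]='c', prepend. Next row=LF[21]=18
  step 11: row=18, L[18]='b', prepend. Next row=LF[18]=13
  step 12: row=13, L[13]='a', prepend. Next row=LF[13]=8
  step 13: row=8, L[8]='d', prepend. Next row=LF[8]=19
  step 14: row=19, L[19]='1', prepend. Next row=LF[19]=2
  step 15: row=2, L[2]='a', prepend. Next row=LF[2]=7
  step 16: row=7, L[7]='b', prepend. Next row=LF[7]=11
  step 17: row=11, L[11]='c', prepend. Next row=LF[11]=17
  step 18: row=17, L[17]='a', prepend. Next row=LF[17]=9
  step 19: row=9, L[9]='3', prepend. Next row=LF[9]=5
  step 20: row=5, L[5]='3', prepend. Next row=LF[5]=4
  step 21: row=4, L[4]='0', prepend. Next row=LF[4]=1
  step 22: row=1, L[1]='c', prepend. Next row=LF[1]=15
Reversed output: c033acba1dabcdc23bbdb$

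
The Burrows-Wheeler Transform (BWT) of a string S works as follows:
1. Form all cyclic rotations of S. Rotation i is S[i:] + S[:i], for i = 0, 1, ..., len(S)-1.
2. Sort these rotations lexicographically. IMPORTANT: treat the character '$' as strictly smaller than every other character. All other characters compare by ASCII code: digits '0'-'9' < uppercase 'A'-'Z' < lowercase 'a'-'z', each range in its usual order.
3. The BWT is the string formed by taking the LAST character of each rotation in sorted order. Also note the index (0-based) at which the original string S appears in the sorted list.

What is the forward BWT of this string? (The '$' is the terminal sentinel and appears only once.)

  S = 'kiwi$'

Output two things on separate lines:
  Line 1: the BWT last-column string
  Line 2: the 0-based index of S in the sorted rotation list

Answer: iwk$i
3

Derivation:
All 5 rotations (rotation i = S[i:]+S[:i]):
  rot[0] = kiwi$
  rot[1] = iwi$k
  rot[2] = wi$ki
  rot[3] = i$kiw
  rot[4] = $kiwi
Sorted (with $ < everything):
  sorted[0] = $kiwi  (last char: 'i')
  sorted[1] = i$kiw  (last char: 'w')
  sorted[2] = iwi$k  (last char: 'k')
  sorted[3] = kiwi$  (last char: '$')
  sorted[4] = wi$ki  (last char: 'i')
Last column: iwk$i
Original string S is at sorted index 3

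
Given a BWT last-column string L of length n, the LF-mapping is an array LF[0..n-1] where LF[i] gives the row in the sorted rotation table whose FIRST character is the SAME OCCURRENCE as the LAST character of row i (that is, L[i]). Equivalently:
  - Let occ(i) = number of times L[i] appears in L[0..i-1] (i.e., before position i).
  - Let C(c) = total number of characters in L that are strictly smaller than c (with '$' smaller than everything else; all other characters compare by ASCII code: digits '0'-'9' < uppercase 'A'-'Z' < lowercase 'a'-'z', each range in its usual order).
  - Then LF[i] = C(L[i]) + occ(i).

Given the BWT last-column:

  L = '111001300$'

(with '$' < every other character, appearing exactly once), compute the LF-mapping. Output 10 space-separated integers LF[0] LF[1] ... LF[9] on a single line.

Char counts: '$':1, '0':4, '1':4, '3':1
C (first-col start): C('$')=0, C('0')=1, C('1')=5, C('3')=9
L[0]='1': occ=0, LF[0]=C('1')+0=5+0=5
L[1]='1': occ=1, LF[1]=C('1')+1=5+1=6
L[2]='1': occ=2, LF[2]=C('1')+2=5+2=7
L[3]='0': occ=0, LF[3]=C('0')+0=1+0=1
L[4]='0': occ=1, LF[4]=C('0')+1=1+1=2
L[5]='1': occ=3, LF[5]=C('1')+3=5+3=8
L[6]='3': occ=0, LF[6]=C('3')+0=9+0=9
L[7]='0': occ=2, LF[7]=C('0')+2=1+2=3
L[8]='0': occ=3, LF[8]=C('0')+3=1+3=4
L[9]='$': occ=0, LF[9]=C('$')+0=0+0=0

Answer: 5 6 7 1 2 8 9 3 4 0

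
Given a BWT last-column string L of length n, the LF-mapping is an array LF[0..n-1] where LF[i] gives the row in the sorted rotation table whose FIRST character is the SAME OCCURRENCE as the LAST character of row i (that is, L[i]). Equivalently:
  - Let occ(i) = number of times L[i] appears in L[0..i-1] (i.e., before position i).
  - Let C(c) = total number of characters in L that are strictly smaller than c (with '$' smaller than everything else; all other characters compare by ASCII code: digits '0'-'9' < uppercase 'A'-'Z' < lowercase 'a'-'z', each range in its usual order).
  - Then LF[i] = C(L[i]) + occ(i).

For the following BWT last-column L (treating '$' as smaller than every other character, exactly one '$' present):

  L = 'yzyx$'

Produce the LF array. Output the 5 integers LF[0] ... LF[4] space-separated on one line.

Char counts: '$':1, 'x':1, 'y':2, 'z':1
C (first-col start): C('$')=0, C('x')=1, C('y')=2, C('z')=4
L[0]='y': occ=0, LF[0]=C('y')+0=2+0=2
L[1]='z': occ=0, LF[1]=C('z')+0=4+0=4
L[2]='y': occ=1, LF[2]=C('y')+1=2+1=3
L[3]='x': occ=0, LF[3]=C('x')+0=1+0=1
L[4]='$': occ=0, LF[4]=C('$')+0=0+0=0

Answer: 2 4 3 1 0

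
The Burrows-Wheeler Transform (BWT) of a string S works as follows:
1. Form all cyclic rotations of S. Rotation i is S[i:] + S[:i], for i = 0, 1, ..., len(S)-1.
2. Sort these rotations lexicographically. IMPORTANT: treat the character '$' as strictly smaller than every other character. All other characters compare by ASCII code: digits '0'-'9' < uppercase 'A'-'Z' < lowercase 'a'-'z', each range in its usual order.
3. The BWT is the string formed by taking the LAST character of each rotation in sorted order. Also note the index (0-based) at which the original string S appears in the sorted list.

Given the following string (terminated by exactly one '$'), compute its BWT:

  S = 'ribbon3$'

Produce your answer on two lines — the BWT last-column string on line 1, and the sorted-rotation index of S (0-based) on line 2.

All 8 rotations (rotation i = S[i:]+S[:i]):
  rot[0] = ribbon3$
  rot[1] = ibbon3$r
  rot[2] = bbon3$ri
  rot[3] = bon3$rib
  rot[4] = on3$ribb
  rot[5] = n3$ribbo
  rot[6] = 3$ribbon
  rot[7] = $ribbon3
Sorted (with $ < everything):
  sorted[0] = $ribbon3  (last char: '3')
  sorted[1] = 3$ribbon  (last char: 'n')
  sorted[2] = bbon3$ri  (last char: 'i')
  sorted[3] = bon3$rib  (last char: 'b')
  sorted[4] = ibbon3$r  (last char: 'r')
  sorted[5] = n3$ribbo  (last char: 'o')
  sorted[6] = on3$ribb  (last char: 'b')
  sorted[7] = ribbon3$  (last char: '$')
Last column: 3nibrob$
Original string S is at sorted index 7

Answer: 3nibrob$
7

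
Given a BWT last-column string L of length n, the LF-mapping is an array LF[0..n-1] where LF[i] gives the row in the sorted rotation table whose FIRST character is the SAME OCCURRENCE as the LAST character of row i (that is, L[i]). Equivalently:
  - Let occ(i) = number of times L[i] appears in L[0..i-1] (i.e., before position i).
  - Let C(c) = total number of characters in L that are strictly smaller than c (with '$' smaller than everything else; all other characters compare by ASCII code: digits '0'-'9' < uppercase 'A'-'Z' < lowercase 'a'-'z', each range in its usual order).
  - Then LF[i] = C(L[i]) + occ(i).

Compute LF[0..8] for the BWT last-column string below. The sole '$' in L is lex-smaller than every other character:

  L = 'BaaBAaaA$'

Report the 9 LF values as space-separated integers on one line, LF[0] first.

Char counts: '$':1, 'A':2, 'B':2, 'a':4
C (first-col start): C('$')=0, C('A')=1, C('B')=3, C('a')=5
L[0]='B': occ=0, LF[0]=C('B')+0=3+0=3
L[1]='a': occ=0, LF[1]=C('a')+0=5+0=5
L[2]='a': occ=1, LF[2]=C('a')+1=5+1=6
L[3]='B': occ=1, LF[3]=C('B')+1=3+1=4
L[4]='A': occ=0, LF[4]=C('A')+0=1+0=1
L[5]='a': occ=2, LF[5]=C('a')+2=5+2=7
L[6]='a': occ=3, LF[6]=C('a')+3=5+3=8
L[7]='A': occ=1, LF[7]=C('A')+1=1+1=2
L[8]='$': occ=0, LF[8]=C('$')+0=0+0=0

Answer: 3 5 6 4 1 7 8 2 0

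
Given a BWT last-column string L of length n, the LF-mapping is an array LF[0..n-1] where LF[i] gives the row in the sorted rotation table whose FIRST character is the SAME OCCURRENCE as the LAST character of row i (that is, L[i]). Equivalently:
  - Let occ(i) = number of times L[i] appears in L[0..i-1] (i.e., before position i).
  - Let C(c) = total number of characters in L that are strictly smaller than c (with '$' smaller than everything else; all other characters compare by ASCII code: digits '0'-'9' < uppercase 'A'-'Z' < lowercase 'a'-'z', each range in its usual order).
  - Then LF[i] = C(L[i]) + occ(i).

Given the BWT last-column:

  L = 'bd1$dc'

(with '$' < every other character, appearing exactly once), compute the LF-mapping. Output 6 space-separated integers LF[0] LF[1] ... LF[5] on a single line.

Char counts: '$':1, '1':1, 'b':1, 'c':1, 'd':2
C (first-col start): C('$')=0, C('1')=1, C('b')=2, C('c')=3, C('d')=4
L[0]='b': occ=0, LF[0]=C('b')+0=2+0=2
L[1]='d': occ=0, LF[1]=C('d')+0=4+0=4
L[2]='1': occ=0, LF[2]=C('1')+0=1+0=1
L[3]='$': occ=0, LF[3]=C('$')+0=0+0=0
L[4]='d': occ=1, LF[4]=C('d')+1=4+1=5
L[5]='c': occ=0, LF[5]=C('c')+0=3+0=3

Answer: 2 4 1 0 5 3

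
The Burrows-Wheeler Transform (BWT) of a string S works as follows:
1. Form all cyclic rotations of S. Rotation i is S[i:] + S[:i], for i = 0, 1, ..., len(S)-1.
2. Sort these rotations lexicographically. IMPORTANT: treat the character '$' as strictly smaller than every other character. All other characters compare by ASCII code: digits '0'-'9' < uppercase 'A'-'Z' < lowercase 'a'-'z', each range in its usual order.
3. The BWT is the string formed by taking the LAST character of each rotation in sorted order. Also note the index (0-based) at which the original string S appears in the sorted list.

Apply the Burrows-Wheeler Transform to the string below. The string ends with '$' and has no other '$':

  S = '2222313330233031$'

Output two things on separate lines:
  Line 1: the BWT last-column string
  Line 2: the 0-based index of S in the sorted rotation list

Answer: 13333$22203302321
5

Derivation:
All 17 rotations (rotation i = S[i:]+S[:i]):
  rot[0] = 2222313330233031$
  rot[1] = 222313330233031$2
  rot[2] = 22313330233031$22
  rot[3] = 2313330233031$222
  rot[4] = 313330233031$2222
  rot[5] = 13330233031$22223
  rot[6] = 3330233031$222231
  rot[7] = 330233031$2222313
  rot[8] = 30233031$22223133
  rot[9] = 0233031$222231333
  rot[10] = 233031$2222313330
  rot[11] = 33031$22223133302
  rot[12] = 3031$222231333023
  rot[13] = 031$2222313330233
  rot[14] = 31$22223133302330
  rot[15] = 1$222231333023303
  rot[16] = $2222313330233031
Sorted (with $ < everything):
  sorted[0] = $2222313330233031  (last char: '1')
  sorted[1] = 0233031$222231333  (last char: '3')
  sorted[2] = 031$2222313330233  (last char: '3')
  sorted[3] = 1$222231333023303  (last char: '3')
  sorted[4] = 13330233031$22223  (last char: '3')
  sorted[5] = 2222313330233031$  (last char: '$')
  sorted[6] = 222313330233031$2  (last char: '2')
  sorted[7] = 22313330233031$22  (last char: '2')
  sorted[8] = 2313330233031$222  (last char: '2')
  sorted[9] = 233031$2222313330  (last char: '0')
  sorted[10] = 30233031$22223133  (last char: '3')
  sorted[11] = 3031$222231333023  (last char: '3')
  sorted[12] = 31$22223133302330  (last char: '0')
  sorted[13] = 313330233031$2222  (last char: '2')
  sorted[14] = 330233031$2222313  (last char: '3')
  sorted[15] = 33031$22223133302  (last char: '2')
  sorted[16] = 3330233031$222231  (last char: '1')
Last column: 13333$22203302321
Original string S is at sorted index 5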